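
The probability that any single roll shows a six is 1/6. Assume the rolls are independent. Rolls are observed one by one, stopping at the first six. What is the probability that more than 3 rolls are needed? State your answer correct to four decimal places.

Y = number of rolls to the first success; geometric, p = 0.166667.
P(Y > 3) = P(first 3 all fail) = (1−p)^3 = 0.578704

0.5787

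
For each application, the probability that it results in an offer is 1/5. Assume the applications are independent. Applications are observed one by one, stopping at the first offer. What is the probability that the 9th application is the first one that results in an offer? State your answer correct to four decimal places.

0.0336

Geometric (trials to first success), p = 0.20.
P(Y = 9) = (1−p)^8 · p = 0.16777 · 0.20 = 0.033554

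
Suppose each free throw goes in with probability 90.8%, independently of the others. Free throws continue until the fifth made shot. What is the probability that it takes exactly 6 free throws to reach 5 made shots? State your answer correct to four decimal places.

Y = trial on which the fifth success occurs; negative binomial, r=5, p=0.908.
P(Y=6) = C(5,4) · p^5 · (1−p)^1
= 5 · 0.6172 · 0.092 = 0.283914

0.2839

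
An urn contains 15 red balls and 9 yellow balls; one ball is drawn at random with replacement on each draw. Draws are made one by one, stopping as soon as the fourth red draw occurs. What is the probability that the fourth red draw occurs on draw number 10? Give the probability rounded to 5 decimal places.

Y = trial on which the fourth success occurs; negative binomial, r=4, p=0.625.
P(Y=10) = C(9,3) · p^4 · (1−p)^6
= 84 · 0.15259 · 0.0027809 = 0.0356440

0.03564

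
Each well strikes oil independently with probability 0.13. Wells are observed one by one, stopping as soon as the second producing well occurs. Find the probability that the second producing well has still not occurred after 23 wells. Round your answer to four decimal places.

0.1803

Needing more than 23 wells ⇔ fewer than 2 successes in the first 23. With X ~ Binomial(23, 0.13), P(Y > 23) = P(X ≤ 1).
  k=0: C(23,0)·0.13^0·0.87^23 = 0.040639
  k=1: C(23,1)·0.13^1·0.87^22 = 0.139667
P(X ≤ 1) = 0.180306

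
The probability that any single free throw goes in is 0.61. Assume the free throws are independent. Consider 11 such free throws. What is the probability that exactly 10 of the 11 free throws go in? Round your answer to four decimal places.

0.0306

X ~ Binomial(n=11, p=0.61).
P(X=10) = C(11,10) · p^10 · (1−p)^1
= 11 · 0.0071334 · 0.39 = 0.030602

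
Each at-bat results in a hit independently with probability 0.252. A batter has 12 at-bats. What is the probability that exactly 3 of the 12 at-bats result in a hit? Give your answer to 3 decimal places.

0.258

X ~ Binomial(n=12, p=0.252).
P(X=3) = C(12,3) · p^3 · (1−p)^9
= 220 · 0.016003 · 0.073302 = 0.25807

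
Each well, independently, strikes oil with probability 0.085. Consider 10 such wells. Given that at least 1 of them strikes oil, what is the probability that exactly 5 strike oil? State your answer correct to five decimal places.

X ~ Binomial(10, 0.085). Want P(X=5 | X≥1) = P(X=5) / P(X≥1).
P(X=5) = C(10,5)·0.085^5·0.915^5 = 0.0007171
P(X≥1) = 1 − 0.4113495 = 0.5886505
Ratio = 0.0007171 / 0.5886505 = 0.0012183

0.00122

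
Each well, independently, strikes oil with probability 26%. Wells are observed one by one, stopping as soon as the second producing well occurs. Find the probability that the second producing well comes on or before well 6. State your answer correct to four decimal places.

0.4896

Finishing within 6 wells ⇔ at least 2 successes in the first 6. With X ~ Binomial(6, 0.26), P(Y ≤ 6) = 1 − P(X ≤ 1).
  k=0: C(6,0)·0.26^0·0.74^6 = 0.164206
  k=1: C(6,1)·0.26^1·0.74^5 = 0.346165
1 − 0.510372 = 0.489628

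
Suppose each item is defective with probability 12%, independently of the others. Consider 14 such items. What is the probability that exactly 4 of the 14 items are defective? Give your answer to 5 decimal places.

X ~ Binomial(n=14, p=0.12).
P(X=4) = C(14,4) · p^4 · (1−p)^10
= 1001 · 0.00020736 · 0.2785 = 0.0578077

0.05781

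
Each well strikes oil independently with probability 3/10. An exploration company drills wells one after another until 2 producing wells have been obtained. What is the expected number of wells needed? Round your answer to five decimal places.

6.66667

Y = total wells until the second success; negative binomial with r=2, p=0.30.
E[Y] = r / p = 2 / 0.30 = 6.6666667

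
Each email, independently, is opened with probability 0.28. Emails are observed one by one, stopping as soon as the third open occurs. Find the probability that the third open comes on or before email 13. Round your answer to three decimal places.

0.751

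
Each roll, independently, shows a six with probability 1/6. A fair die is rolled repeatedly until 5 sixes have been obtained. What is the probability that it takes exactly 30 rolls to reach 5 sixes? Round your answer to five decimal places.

0.03202

Y = trial on which the fifth success occurs; negative binomial, r=5, p=0.166667.
P(Y=30) = C(29,4) · p^5 · (1−p)^25
= 23751 · 0.0001286 · 0.010483 = 0.0320180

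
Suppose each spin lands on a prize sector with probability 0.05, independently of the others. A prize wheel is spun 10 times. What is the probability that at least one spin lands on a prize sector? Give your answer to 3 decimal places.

0.401

P(at least one) = 1 − P(none) = 1 − (1 − 0.05)^10
= 1 − 0.59874 = 0.40126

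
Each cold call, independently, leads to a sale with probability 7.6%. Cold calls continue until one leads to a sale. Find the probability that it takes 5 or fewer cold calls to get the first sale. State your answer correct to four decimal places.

Y = number of cold calls to the first success; geometric, p = 0.076.
P(Y ≤ 5) = 1 − (1−p)^5 = 1 − 0.673535 = 0.326465

0.3265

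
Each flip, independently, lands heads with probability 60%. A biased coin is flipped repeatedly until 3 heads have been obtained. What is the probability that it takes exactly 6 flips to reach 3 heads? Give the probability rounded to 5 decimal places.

Y = trial on which the third success occurs; negative binomial, r=3, p=0.60.
P(Y=6) = C(5,2) · p^3 · (1−p)^3
= 10 · 0.216 · 0.064 = 0.1382400

0.13824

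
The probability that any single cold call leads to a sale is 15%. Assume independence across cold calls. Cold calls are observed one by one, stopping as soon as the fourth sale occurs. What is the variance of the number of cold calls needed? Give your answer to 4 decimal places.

151.1111

Y = total cold calls until the fourth success; negative binomial with r=4, p=0.15.
Var(Y) = r(1−p)/p² = 4·0.85 / 0.15² = 151.111111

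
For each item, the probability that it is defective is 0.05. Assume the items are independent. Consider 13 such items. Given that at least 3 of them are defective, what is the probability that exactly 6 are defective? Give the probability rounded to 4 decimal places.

X ~ Binomial(13, 0.05). Want P(X=6 | X≥3) = P(X=6) / P(X≥3).
P(X=6) = C(13,6)·0.05^6·0.95^7 = 0.000019
P(X≥3) = 1 − 0.513342 − 0.351234 − 0.110916 = 0.024508
Ratio = 0.000019 / 0.024508 = 0.000764

0.0008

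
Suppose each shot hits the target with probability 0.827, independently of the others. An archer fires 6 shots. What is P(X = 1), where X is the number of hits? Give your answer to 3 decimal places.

X ~ Binomial(n=6, p=0.827).
P(X=1) = C(6,1) · p^1 · (1−p)^5
= 6 · 0.827 · 0.00015496 = 0.00077

0.001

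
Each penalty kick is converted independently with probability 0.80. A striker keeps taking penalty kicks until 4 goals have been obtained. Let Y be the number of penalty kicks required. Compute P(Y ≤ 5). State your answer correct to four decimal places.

0.7373

Finishing within 5 penalty kicks ⇔ at least 4 successes in the first 5. With X ~ Binomial(5, 0.80), P(Y ≤ 5) = 1 − P(X ≤ 3).
  k=0: C(5,0)·0.80^0·0.20^5 = 0.000320
  k=1: C(5,1)·0.80^1·0.20^4 = 0.006400
  k=2: C(5,2)·0.80^2·0.20^3 = 0.051200
  k=3: C(5,3)·0.80^3·0.20^2 = 0.204800
1 − 0.262720 = 0.737280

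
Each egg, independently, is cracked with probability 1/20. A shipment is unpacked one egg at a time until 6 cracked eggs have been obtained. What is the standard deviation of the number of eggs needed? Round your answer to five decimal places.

Y = total eggs until the sixth success; negative binomial with r=6, p=0.05.
SD(Y) = √[r(1−p)/p²] = √(2280.0000000) = 47.7493455

47.74935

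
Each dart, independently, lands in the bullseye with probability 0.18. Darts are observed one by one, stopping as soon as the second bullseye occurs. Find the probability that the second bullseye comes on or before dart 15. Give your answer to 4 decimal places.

Finishing within 15 darts ⇔ at least 2 successes in the first 15. With X ~ Binomial(15, 0.18), P(Y ≤ 15) = 1 − P(X ≤ 1).
  k=0: C(15,0)·0.18^0·0.82^15 = 0.050957
  k=1: C(15,1)·0.18^1·0.82^14 = 0.167787
1 − 0.218744 = 0.781256

0.7813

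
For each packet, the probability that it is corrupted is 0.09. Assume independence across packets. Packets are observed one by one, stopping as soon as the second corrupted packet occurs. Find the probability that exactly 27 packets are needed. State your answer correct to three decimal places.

0.020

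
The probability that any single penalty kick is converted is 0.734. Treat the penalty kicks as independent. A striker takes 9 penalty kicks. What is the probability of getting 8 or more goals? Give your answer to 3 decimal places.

X ~ Binomial(9, 0.734); P(X ≥ 8) = Σ C(9,k) p^k (1−p)^(9−k) over k:
  k=8: C(9,8)·0.734^8·0.266^1 = 0.20169
  k=9: C(9,9)·0.734^9·0.266^0 = 0.06184
Total = 0.26353

0.264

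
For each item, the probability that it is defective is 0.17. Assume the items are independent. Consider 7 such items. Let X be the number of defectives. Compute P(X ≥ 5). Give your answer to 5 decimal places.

0.00220

X ~ Binomial(7, 0.17); P(X ≥ 5) = Σ C(7,k) p^k (1−p)^(7−k) over k:
  k=5: C(7,5)·0.17^5·0.83^2 = 0.0020541
  k=6: C(7,6)·0.17^6·0.83^1 = 0.0001402
  k=7: C(7,7)·0.17^7·0.83^0 = 0.0000041
Total = 0.0021984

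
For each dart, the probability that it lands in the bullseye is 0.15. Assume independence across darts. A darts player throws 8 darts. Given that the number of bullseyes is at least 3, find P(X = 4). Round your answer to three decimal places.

0.176

X ~ Binomial(8, 0.15). Want P(X=4 | X≥3) = P(X=4) / P(X≥3).
P(X=4) = C(8,4)·0.15^4·0.85^4 = 0.01850
P(X≥3) = 1 − 0.27249 − 0.38469 − 0.23760 = 0.10521
Ratio = 0.01850 / 0.10521 = 0.17582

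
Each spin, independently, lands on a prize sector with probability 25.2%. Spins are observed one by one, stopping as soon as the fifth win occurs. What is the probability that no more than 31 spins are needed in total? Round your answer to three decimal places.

Finishing within 31 spins ⇔ at least 5 successes in the first 31. With X ~ Binomial(31, 0.252), P(Y ≤ 31) = 1 − P(X ≤ 4).
  k=0: C(31,0)·0.252^0·0.748^31 = 0.00012
  k=1: C(31,1)·0.252^1·0.748^30 = 0.00129
  k=2: C(31,2)·0.252^2·0.748^29 = 0.00651
  k=3: C(31,3)·0.252^3·0.748^28 = 0.02119
  k=4: C(31,4)·0.252^4·0.748^27 = 0.04998
1 − 0.07909 = 0.92091

0.921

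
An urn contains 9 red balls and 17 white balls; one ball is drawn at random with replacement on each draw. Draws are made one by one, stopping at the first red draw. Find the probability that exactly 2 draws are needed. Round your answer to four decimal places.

Geometric (trials to first success), p = 0.346154.
P(Y = 2) = (1−p)^1 · p = 0.65385 · 0.346154 = 0.226331

0.2263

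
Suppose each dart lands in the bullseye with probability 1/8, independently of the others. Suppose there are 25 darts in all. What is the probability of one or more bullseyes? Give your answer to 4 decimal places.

0.9645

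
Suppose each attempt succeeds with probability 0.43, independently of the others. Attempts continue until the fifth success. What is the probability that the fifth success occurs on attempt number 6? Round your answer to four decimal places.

0.0419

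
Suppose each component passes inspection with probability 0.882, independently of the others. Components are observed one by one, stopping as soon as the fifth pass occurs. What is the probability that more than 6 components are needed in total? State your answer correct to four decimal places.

0.1513

Needing more than 6 components ⇔ fewer than 5 successes in the first 6. With X ~ Binomial(6, 0.882), P(Y > 6) = P(X ≤ 4).
  k=0: C(6,0)·0.882^0·0.118^6 = 0.000003
  k=1: C(6,1)·0.882^1·0.118^5 = 0.000121
  k=2: C(6,2)·0.882^2·0.118^4 = 0.002262
  k=3: C(6,3)·0.882^3·0.118^3 = 0.022547
  k=4: C(6,4)·0.882^4·0.118^2 = 0.126395
P(X ≤ 4) = 0.151328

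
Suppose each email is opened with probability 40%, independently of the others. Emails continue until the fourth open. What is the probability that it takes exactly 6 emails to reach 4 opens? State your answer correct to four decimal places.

Y = trial on which the fourth success occurs; negative binomial, r=4, p=0.40.
P(Y=6) = C(5,3) · p^4 · (1−p)^2
= 10 · 0.0256 · 0.36 = 0.092160

0.0922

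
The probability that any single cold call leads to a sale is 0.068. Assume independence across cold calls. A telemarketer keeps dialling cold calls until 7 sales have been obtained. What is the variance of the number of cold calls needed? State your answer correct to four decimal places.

1410.8997

Y = total cold calls until the seventh success; negative binomial with r=7, p=0.068.
Var(Y) = r(1−p)/p² = 7·0.932 / 0.068² = 1410.899654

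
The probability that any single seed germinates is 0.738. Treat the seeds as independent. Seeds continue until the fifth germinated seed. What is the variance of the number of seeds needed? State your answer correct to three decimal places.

2.405

Y = total seeds until the fifth success; negative binomial with r=5, p=0.738.
Var(Y) = r(1−p)/p² = 5·0.262 / 0.738² = 2.40524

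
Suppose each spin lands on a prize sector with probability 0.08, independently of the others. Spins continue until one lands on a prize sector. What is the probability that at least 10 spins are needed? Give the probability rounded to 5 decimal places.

Y = number of spins to the first success; geometric, p = 0.08.
P(Y > 9) = P(first 9 all fail) = (1−p)^9 = 0.4721614

0.47216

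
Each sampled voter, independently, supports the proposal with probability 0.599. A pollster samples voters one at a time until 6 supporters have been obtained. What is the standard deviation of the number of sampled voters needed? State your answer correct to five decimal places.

2.58953

Y = total sampled voters until the sixth success; negative binomial with r=6, p=0.599.
SD(Y) = √[r(1−p)/p²] = √(6.7056669) = 2.5895303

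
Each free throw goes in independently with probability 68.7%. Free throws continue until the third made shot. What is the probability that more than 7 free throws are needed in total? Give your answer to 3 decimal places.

Needing more than 7 free throws ⇔ fewer than 3 successes in the first 7. With X ~ Binomial(7, 0.687), P(Y > 7) = P(X ≤ 2).
  k=0: C(7,0)·0.687^0·0.313^7 = 0.00029
  k=1: C(7,1)·0.687^1·0.313^6 = 0.00452
  k=2: C(7,2)·0.687^2·0.313^5 = 0.02978
P(X ≤ 2) = 0.03459

0.035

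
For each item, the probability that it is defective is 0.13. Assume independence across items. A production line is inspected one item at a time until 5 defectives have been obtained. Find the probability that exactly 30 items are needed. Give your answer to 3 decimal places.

0.027

Y = trial on which the fifth success occurs; negative binomial, r=5, p=0.13.
P(Y=30) = C(29,4) · p^5 · (1−p)^25
= 23751 · 3.7129e-05 · 0.03076 = 0.02713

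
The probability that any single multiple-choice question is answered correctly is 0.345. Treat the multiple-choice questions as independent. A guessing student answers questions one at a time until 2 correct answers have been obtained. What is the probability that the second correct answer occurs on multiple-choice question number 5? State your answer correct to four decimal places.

0.1338

Y = trial on which the second success occurs; negative binomial, r=2, p=0.345.
P(Y=5) = C(4,1) · p^2 · (1−p)^3
= 4 · 0.11903 · 0.28101 = 0.133790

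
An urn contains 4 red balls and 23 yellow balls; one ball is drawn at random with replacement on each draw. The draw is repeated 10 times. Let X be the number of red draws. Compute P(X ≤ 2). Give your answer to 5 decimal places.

0.82498

X ~ Binomial(10, 0.148148); P(X ≤ 2) = Σ C(10,k) p^k (1−p)^(10−k) over k:
  k=0: C(10,0)·0.148148^0·0.851852^10 = 0.2012059
  k=1: C(10,1)·0.148148^1·0.851852^9 = 0.3499233
  k=2: C(10,2)·0.148148^2·0.851852^8 = 0.2738530
Total = 0.8249822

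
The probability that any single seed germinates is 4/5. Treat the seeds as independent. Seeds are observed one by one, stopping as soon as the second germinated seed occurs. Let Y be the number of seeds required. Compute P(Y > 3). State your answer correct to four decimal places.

0.1040

Needing more than 3 seeds ⇔ fewer than 2 successes in the first 3. With X ~ Binomial(3, 0.80), P(Y > 3) = P(X ≤ 1).
  k=0: C(3,0)·0.80^0·0.20^3 = 0.008000
  k=1: C(3,1)·0.80^1·0.20^2 = 0.096000
P(X ≤ 1) = 0.104000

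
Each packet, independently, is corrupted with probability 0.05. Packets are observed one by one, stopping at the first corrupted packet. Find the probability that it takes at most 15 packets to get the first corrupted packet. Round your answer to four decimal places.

0.5367

Y = number of packets to the first success; geometric, p = 0.05.
P(Y ≤ 15) = 1 − (1−p)^15 = 1 − 0.463291 = 0.536709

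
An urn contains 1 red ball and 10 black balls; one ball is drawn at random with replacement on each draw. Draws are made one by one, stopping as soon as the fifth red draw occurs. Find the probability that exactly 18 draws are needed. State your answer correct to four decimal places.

Y = trial on which the fifth success occurs; negative binomial, r=5, p=0.090909.
P(Y=18) = C(17,4) · p^5 · (1−p)^13
= 2380 · 6.2092e-06 · 0.28966 = 0.004281

0.0043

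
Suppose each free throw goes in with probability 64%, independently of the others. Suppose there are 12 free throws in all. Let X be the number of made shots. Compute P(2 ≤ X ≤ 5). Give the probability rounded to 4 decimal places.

0.0969

X ~ Binomial(12, 0.64); P(2 ≤ X ≤ 5) = Σ C(12,k) p^k (1−p)^(12−k) over k:
  k=2: C(12,2)·0.64^2·0.36^10 = 0.000988
  k=3: C(12,3)·0.64^3·0.36^9 = 0.005857
  k=4: C(12,4)·0.64^4·0.36^8 = 0.023429
  k=5: C(12,5)·0.64^5·0.36^7 = 0.066641
Total = 0.096915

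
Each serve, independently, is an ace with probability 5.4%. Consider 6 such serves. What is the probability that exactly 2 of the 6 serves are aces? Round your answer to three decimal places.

0.035

X ~ Binomial(n=6, p=0.054).
P(X=2) = C(6,2) · p^2 · (1−p)^4
= 15 · 0.002916 · 0.80087 = 0.03503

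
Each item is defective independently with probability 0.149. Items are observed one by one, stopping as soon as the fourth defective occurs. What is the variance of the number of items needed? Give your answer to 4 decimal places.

153.3264

Y = total items until the fourth success; negative binomial with r=4, p=0.149.
Var(Y) = r(1−p)/p² = 4·0.851 / 0.149² = 153.326427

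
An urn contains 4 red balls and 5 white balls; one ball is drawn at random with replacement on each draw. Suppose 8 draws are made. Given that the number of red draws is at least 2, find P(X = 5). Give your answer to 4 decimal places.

0.1785

X ~ Binomial(8, 0.444444). Want P(X=5 | X≥2) = P(X=5) / P(X≥2).
P(X=5) = C(8,5)·0.444444^5·0.555556^3 = 0.166517
P(X≥2) = 1 − 0.009074 − 0.058076 = 0.932849
Ratio = 0.166517 / 0.932849 = 0.178503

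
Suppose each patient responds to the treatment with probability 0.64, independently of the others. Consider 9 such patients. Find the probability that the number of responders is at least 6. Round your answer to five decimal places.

X ~ Binomial(9, 0.64); P(X ≥ 6) = Σ C(9,k) p^k (1−p)^(9−k) over k:
  k=6: C(9,6)·0.64^6·0.36^3 = 0.2693188
  k=7: C(9,7)·0.64^7·0.36^2 = 0.2051953
  k=8: C(9,8)·0.64^8·0.36^1 = 0.0911979
  k=9: C(9,9)·0.64^9·0.36^0 = 0.0180144
Total = 0.5837263

0.58373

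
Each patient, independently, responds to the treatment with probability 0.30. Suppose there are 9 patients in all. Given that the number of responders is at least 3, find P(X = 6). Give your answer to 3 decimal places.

X ~ Binomial(9, 0.30). Want P(X=6 | X≥3) = P(X=6) / P(X≥3).
P(X=6) = C(9,6)·0.30^6·0.70^3 = 0.02100
P(X≥3) = 1 − 0.04035 − 0.15565 − 0.26683 = 0.53717
Ratio = 0.02100 / 0.53717 = 0.03910

0.039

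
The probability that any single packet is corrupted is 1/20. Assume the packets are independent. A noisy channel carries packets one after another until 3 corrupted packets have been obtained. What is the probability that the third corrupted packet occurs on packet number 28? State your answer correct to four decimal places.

0.0122

Y = trial on which the third success occurs; negative binomial, r=3, p=0.05.
P(Y=28) = C(27,2) · p^3 · (1−p)^25
= 351 · 0.000125 · 0.27739 = 0.012170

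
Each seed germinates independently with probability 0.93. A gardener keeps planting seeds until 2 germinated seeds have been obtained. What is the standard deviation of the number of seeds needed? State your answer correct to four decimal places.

Y = total seeds until the second success; negative binomial with r=2, p=0.93.
SD(Y) = √[r(1−p)/p²] = √(0.161868) = 0.402329

0.4023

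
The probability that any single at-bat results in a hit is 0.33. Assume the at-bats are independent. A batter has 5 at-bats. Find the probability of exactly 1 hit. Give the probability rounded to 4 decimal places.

0.3325

X ~ Binomial(n=5, p=0.33).
P(X=1) = C(5,1) · p^1 · (1−p)^4
= 5 · 0.33 · 0.20151 = 0.332493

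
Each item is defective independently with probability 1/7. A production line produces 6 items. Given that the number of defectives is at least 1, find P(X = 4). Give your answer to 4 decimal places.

0.0076

X ~ Binomial(6, 0.142857). Want P(X=4 | X≥1) = P(X=4) / P(X≥1).
P(X=4) = C(6,4)·0.142857^4·0.857143^2 = 0.004590
P(X≥1) = 1 − 0.396569 = 0.603431
Ratio = 0.004590 / 0.603431 = 0.007606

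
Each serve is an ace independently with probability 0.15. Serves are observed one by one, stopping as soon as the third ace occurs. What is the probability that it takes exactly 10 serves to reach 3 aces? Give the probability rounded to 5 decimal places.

Y = trial on which the third success occurs; negative binomial, r=3, p=0.15.
P(Y=10) = C(9,2) · p^3 · (1−p)^7
= 36 · 0.003375 · 0.32058 = 0.0389501

0.03895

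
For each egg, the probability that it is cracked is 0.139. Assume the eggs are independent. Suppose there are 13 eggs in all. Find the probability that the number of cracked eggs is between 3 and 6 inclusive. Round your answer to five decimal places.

0.26588

X ~ Binomial(13, 0.139); P(3 ≤ X ≤ 6) = Σ C(13,k) p^k (1−p)^(13−k) over k:
  k=3: C(13,3)·0.139^3·0.861^10 = 0.1719657
  k=4: C(13,4)·0.139^4·0.861^9 = 0.0694055
  k=5: C(13,5)·0.139^5·0.861^8 = 0.0201687
  k=6: C(13,6)·0.139^6·0.861^7 = 0.0043414
Total = 0.2658813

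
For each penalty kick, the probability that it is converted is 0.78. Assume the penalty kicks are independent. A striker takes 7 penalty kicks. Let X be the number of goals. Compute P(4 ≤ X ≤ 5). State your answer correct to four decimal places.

X ~ Binomial(7, 0.78); P(4 ≤ X ≤ 5) = Σ C(7,k) p^k (1−p)^(7−k) over k:
  k=4: C(7,4)·0.78^4·0.22^3 = 0.137948
  k=5: C(7,5)·0.78^5·0.22^2 = 0.293452
Total = 0.431400

0.4314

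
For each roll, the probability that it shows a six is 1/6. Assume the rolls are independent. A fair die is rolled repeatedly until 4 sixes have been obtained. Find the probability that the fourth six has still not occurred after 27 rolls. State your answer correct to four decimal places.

Needing more than 27 rolls ⇔ fewer than 4 successes in the first 27. With X ~ Binomial(27, 0.166667), P(Y > 27) = P(X ≤ 3).
  k=0: C(27,0)·0.166667^0·0.833333^27 = 0.007280
  k=1: C(27,1)·0.166667^1·0.833333^26 = 0.039310
  k=2: C(27,2)·0.166667^2·0.833333^25 = 0.102205
  k=3: C(27,3)·0.166667^3·0.833333^24 = 0.170342
P(X ≤ 3) = 0.319137

0.3191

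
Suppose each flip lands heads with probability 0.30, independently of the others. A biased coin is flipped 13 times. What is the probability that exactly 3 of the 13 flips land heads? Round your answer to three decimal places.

0.218

X ~ Binomial(n=13, p=0.30).
P(X=3) = C(13,3) · p^3 · (1−p)^10
= 286 · 0.027 · 0.028248 = 0.21813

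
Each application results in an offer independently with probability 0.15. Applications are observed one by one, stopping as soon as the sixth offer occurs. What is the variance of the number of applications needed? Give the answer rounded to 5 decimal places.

Y = total applications until the sixth success; negative binomial with r=6, p=0.15.
Var(Y) = r(1−p)/p² = 6·0.85 / 0.15² = 226.6666667

226.66667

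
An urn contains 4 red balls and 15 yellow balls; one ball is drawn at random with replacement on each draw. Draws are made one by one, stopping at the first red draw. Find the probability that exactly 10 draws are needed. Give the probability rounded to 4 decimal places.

0.0251

Geometric (trials to first success), p = 0.210526.
P(Y = 10) = (1−p)^9 · p = 0.11913 · 0.210526 = 0.025081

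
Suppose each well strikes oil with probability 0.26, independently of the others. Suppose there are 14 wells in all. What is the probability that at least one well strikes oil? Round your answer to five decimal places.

P(at least one) = 1 − P(none) = 1 − (1 − 0.26)^14
= 1 − 0.0147654 = 0.9852346

0.98523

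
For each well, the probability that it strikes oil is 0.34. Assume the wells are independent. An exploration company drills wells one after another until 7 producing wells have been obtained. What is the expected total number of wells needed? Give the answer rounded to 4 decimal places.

Y = total wells until the seventh success; negative binomial with r=7, p=0.34.
E[Y] = r / p = 7 / 0.34 = 20.588235

20.5882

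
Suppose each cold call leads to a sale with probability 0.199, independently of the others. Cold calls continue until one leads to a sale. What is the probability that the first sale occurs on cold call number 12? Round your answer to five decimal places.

Geometric (trials to first success), p = 0.199.
P(Y = 12) = (1−p)^11 · p = 0.087088 · 0.199 = 0.0173305

0.01733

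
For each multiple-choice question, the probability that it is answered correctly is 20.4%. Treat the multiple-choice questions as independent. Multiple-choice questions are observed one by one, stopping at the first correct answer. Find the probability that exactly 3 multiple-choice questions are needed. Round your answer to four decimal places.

Geometric (trials to first success), p = 0.204.
P(Y = 3) = (1−p)^2 · p = 0.63362 · 0.204 = 0.129258

0.1293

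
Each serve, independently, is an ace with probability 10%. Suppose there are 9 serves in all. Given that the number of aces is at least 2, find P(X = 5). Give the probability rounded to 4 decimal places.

0.0037

X ~ Binomial(9, 0.10). Want P(X=5 | X≥2) = P(X=5) / P(X≥2).
P(X=5) = C(9,5)·0.10^5·0.90^4 = 0.000827
P(X≥2) = 1 − 0.387420 − 0.387420 = 0.225159
Ratio = 0.000827 / 0.225159 = 0.003672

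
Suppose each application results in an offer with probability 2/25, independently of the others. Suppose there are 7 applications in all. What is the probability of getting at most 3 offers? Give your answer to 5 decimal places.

0.99882

X ~ Binomial(7, 0.08); P(X ≤ 3) = Σ C(7,k) p^k (1−p)^(7−k) over k:
  k=0: C(7,0)·0.08^0·0.92^7 = 0.5578466
  k=1: C(7,1)·0.08^1·0.92^6 = 0.3395588
  k=2: C(7,2)·0.08^2·0.92^5 = 0.0885806
  k=3: C(7,3)·0.08^3·0.92^4 = 0.0128378
Total = 0.9988237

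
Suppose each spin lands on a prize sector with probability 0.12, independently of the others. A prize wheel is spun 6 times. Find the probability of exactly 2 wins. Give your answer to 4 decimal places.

X ~ Binomial(n=6, p=0.12).
P(X=2) = C(6,2) · p^2 · (1−p)^4
= 15 · 0.0144 · 0.5997 = 0.129534

0.1295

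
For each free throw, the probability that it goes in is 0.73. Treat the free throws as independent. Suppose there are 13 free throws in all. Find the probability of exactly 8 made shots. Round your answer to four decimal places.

0.1489

X ~ Binomial(n=13, p=0.73).
P(X=8) = C(13,8) · p^8 · (1−p)^5
= 1287 · 0.080646 · 0.0014349 = 0.148929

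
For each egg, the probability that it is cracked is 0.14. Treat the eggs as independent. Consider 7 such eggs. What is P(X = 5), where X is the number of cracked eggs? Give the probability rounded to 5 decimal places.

X ~ Binomial(n=7, p=0.14).
P(X=5) = C(7,5) · p^5 · (1−p)^2
= 21 · 5.3782e-05 · 0.7396 = 0.0008353

0.00084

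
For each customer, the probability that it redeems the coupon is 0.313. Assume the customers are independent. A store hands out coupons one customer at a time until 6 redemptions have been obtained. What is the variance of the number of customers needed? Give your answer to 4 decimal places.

42.0745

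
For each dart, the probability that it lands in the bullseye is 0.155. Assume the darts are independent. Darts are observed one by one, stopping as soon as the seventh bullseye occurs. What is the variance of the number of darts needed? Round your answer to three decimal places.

Y = total darts until the seventh success; negative binomial with r=7, p=0.155.
Var(Y) = r(1−p)/p² = 7·0.845 / 0.155² = 246.20187

246.202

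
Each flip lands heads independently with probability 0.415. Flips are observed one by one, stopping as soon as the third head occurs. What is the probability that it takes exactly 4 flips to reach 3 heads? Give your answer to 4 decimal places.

Y = trial on which the third success occurs; negative binomial, r=3, p=0.415.
P(Y=4) = C(3,2) · p^3 · (1−p)^1
= 3 · 0.071473 · 0.585 = 0.125436

0.1254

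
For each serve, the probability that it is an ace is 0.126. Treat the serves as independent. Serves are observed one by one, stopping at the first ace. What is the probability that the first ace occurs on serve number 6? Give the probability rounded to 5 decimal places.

0.06426

Geometric (trials to first success), p = 0.126.
P(Y = 6) = (1−p)^5 · p = 0.50998 · 0.126 = 0.0642581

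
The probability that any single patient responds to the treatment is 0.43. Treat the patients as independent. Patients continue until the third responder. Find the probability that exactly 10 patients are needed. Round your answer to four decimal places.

Y = trial on which the third success occurs; negative binomial, r=3, p=0.43.
P(Y=10) = C(9,2) · p^3 · (1−p)^7
= 36 · 0.079507 · 0.019549 = 0.055954

0.0560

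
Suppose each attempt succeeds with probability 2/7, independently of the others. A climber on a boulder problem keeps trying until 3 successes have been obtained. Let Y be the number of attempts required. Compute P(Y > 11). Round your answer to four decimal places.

0.3507

Needing more than 11 attempts ⇔ fewer than 3 successes in the first 11. With X ~ Binomial(11, 0.285714), P(Y > 11) = P(X ≤ 2).
  k=0: C(11,0)·0.285714^0·0.714286^11 = 0.024694
  k=1: C(11,1)·0.285714^1·0.714286^10 = 0.108654
  k=2: C(11,2)·0.285714^2·0.714286^9 = 0.217307
P(X ≤ 2) = 0.350655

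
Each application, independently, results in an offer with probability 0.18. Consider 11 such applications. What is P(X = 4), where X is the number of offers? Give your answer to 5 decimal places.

0.08636

X ~ Binomial(n=11, p=0.18).
P(X=4) = C(11,4) · p^4 · (1−p)^7
= 330 · 0.0010498 · 0.24929 = 0.0863577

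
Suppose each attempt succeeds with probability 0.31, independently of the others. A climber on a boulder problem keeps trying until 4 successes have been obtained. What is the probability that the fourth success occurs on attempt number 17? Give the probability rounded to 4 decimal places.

0.0416

Y = trial on which the fourth success occurs; negative binomial, r=4, p=0.31.
P(Y=17) = C(16,3) · p^4 · (1−p)^13
= 560 · 0.0092352 · 0.008036 = 0.041560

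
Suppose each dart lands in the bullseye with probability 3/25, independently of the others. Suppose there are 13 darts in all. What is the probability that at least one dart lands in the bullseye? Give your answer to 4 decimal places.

0.8102

P(at least one) = 1 − P(none) = 1 − (1 − 0.12)^13
= 1 − 0.189791 = 0.810209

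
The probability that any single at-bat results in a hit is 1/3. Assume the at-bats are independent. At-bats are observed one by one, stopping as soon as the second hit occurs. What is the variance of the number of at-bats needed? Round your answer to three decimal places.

Y = total at-bats until the second success; negative binomial with r=2, p=0.333333.
Var(Y) = r(1−p)/p² = 2·0.666667 / 0.333333² = 12.00000

12.000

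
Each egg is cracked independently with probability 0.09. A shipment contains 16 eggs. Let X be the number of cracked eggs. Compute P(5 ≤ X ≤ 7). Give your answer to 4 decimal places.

X ~ Binomial(16, 0.09); P(5 ≤ X ≤ 7) = Σ C(16,k) p^k (1−p)^(16−k) over k:
  k=5: C(16,5)·0.09^5·0.91^11 = 0.009140
  k=6: C(16,6)·0.09^6·0.91^10 = 0.001657
  k=7: C(16,7)·0.09^7·0.91^9 = 0.000234
Total = 0.011032

0.0110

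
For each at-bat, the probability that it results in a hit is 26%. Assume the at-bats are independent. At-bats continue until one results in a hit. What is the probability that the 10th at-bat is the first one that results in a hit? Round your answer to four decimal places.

0.0173

Geometric (trials to first success), p = 0.26.
P(Y = 10) = (1−p)^9 · p = 0.06654 · 0.26 = 0.017301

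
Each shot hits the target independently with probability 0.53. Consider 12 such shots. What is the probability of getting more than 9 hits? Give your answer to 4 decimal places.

X ~ Binomial(12, 0.53); P(X ≥ 10) = Σ C(12,k) p^k (1−p)^(12−k) over k:
  k=10: C(12,10)·0.53^10·0.47^2 = 0.025498
  k=11: C(12,11)·0.53^11·0.47^1 = 0.005228
  k=12: C(12,12)·0.53^12·0.47^0 = 0.000491
Total = 0.031217

0.0312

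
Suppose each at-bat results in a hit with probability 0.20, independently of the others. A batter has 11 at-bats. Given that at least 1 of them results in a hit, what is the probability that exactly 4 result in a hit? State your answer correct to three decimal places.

0.121

X ~ Binomial(11, 0.20). Want P(X=4 | X≥1) = P(X=4) / P(X≥1).
P(X=4) = C(11,4)·0.20^4·0.80^7 = 0.11073
P(X≥1) = 1 − 0.08590 = 0.91410
Ratio = 0.11073 / 0.91410 = 0.12114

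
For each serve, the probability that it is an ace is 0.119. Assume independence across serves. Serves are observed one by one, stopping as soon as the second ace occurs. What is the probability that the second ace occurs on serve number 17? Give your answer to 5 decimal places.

0.03387

Y = trial on which the second success occurs; negative binomial, r=2, p=0.119.
P(Y=17) = C(16,1) · p^2 · (1−p)^15
= 16 · 0.014161 · 0.1495 = 0.0338729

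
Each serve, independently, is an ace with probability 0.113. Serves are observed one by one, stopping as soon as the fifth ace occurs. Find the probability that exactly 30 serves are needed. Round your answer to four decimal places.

Y = trial on which the fifth success occurs; negative binomial, r=5, p=0.113.
P(Y=30) = C(29,4) · p^5 · (1−p)^25
= 23751 · 1.8424e-05 · 0.049899 = 0.021836

0.0218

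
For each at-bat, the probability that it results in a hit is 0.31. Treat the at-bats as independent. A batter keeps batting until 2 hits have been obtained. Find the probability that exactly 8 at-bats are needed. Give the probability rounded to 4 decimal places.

0.0726

Y = trial on which the second success occurs; negative binomial, r=2, p=0.31.
P(Y=8) = C(7,1) · p^2 · (1−p)^6
= 7 · 0.0961 · 0.10792 = 0.072597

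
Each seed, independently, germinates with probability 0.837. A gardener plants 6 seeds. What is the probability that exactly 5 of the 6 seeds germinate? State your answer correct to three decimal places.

0.402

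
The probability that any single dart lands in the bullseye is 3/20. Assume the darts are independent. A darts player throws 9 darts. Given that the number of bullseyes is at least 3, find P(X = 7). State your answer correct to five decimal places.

0.00032

X ~ Binomial(9, 0.15). Want P(X=7 | X≥3) = P(X=7) / P(X≥3).
P(X=7) = C(9,7)·0.15^7·0.85^2 = 0.0000444
P(X≥3) = 1 − 0.2316169 − 0.3678622 − 0.2596674 = 0.1408534
Ratio = 0.0000444 / 0.1408534 = 0.0003155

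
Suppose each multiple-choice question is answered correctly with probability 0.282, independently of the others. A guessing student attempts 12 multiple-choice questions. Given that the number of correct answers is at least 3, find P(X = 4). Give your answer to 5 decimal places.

0.31512

X ~ Binomial(12, 0.282). Want P(X=4 | X≥3) = P(X=4) / P(X≥3).
P(X=4) = C(12,4)·0.282^4·0.718^8 = 0.2211043
P(X≥3) = 1 − 0.0187713 − 0.0884707 − 0.1911114 = 0.7016467
Ratio = 0.2211043 / 0.7016467 = 0.3151220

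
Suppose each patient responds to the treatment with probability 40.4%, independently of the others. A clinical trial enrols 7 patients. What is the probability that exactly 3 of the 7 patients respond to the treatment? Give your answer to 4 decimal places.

X ~ Binomial(n=7, p=0.404).
P(X=3) = C(7,3) · p^3 · (1−p)^4
= 35 · 0.065939 · 0.12618 = 0.291204

0.2912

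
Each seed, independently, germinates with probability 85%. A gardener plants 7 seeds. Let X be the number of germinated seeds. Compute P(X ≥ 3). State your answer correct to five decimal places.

0.99878

X ~ Binomial(7, 0.85); P(X ≥ 3) = Σ C(7,k) p^k (1−p)^(7−k) over k:
  k=3: C(7,3)·0.85^3·0.15^4 = 0.0108815
  k=4: C(7,4)·0.85^4·0.15^3 = 0.0616620
  k=5: C(7,5)·0.85^5·0.15^2 = 0.2096508
  k=6: C(7,6)·0.85^6·0.15^1 = 0.3960070
  k=7: C(7,7)·0.85^7·0.15^0 = 0.3205771
Total = 0.9987784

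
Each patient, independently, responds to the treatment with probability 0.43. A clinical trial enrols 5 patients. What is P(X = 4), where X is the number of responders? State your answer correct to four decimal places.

X ~ Binomial(n=5, p=0.43).
P(X=4) = C(5,4) · p^4 · (1−p)^1
= 5 · 0.034188 · 0.57 = 0.097436

0.0974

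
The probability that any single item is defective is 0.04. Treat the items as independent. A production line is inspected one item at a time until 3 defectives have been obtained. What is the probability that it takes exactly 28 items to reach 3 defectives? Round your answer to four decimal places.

0.0081

Y = trial on which the third success occurs; negative binomial, r=3, p=0.04.
P(Y=28) = C(27,2) · p^3 · (1−p)^25
= 351 · 6.4e-05 · 0.3604 = 0.008096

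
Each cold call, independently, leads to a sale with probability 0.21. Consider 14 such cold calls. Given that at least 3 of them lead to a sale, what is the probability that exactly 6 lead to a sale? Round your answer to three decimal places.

0.066

X ~ Binomial(14, 0.21). Want P(X=6 | X≥3) = P(X=6) / P(X≥3).
P(X=6) = C(14,6)·0.21^6·0.79^8 = 0.03907
P(X≥3) = 1 − 0.03688 − 0.13725 − 0.23714 = 0.58873
Ratio = 0.03907 / 0.58873 = 0.06637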